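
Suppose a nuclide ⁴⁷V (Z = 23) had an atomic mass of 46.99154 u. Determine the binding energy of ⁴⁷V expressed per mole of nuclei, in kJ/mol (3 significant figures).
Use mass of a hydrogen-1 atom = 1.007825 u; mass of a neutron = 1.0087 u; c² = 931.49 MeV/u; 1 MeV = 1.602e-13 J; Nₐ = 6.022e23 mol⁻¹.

3.57e+10 kJ/mol

The nucleus contains 23 protons and 47 − 23 = 24 neutrons.
Total constituent mass: 23 × 1.007825 + 24 × 1.0087 = 47.388775 u
The mass defect is 47.388775 − 46.99154 = 0.397235 u.
E_B = 0.397235 × 931.49 = 370.020 MeV
Per nucleus in joules: 370.020 MeV × 1.602e-13 J/MeV = 5.9277e-11 J
Per mole: 5.9277e-11 J × 6.022e23 mol⁻¹ = 3.5697e+13 J/mol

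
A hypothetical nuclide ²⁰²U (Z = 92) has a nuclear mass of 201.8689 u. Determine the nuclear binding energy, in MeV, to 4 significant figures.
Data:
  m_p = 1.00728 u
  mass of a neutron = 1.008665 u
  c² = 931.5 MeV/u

Total constituent mass: 92 × 1.00728 + 110 × 1.008665 = 203.622910 u
The mass defect is 203.622910 − 201.8689 = 1.754010 u.
Converting to energy: 1.754010 u × 931.5 MeV/u = 1633.86 MeV

1634 MeV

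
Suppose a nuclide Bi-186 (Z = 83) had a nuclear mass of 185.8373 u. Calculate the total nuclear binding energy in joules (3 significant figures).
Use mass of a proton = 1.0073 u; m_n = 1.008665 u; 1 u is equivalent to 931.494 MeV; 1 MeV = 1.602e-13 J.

2.48e-10 J

Total constituent mass: 83 × 1.0073 + 103 × 1.008665 = 187.498395 u
The mass defect is 187.498395 − 185.8373 = 1.661095 u.
E_B = 1.661095 × 931.494 = 1547.30 MeV
In joules: 1547.30 MeV × 1.602e-13 J/MeV = 2.4788e-10 J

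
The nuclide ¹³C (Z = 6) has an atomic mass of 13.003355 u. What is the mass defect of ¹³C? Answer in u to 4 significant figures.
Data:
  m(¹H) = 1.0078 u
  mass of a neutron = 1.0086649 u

0.1041 u

The nucleus contains 6 protons and 13 − 6 = 7 neutrons.
Total constituent mass: 6 × 1.0078 + 7 × 1.0086649 = 13.1074543 u
Δm = 13.1074543 − 13.003355 = 0.1040993 u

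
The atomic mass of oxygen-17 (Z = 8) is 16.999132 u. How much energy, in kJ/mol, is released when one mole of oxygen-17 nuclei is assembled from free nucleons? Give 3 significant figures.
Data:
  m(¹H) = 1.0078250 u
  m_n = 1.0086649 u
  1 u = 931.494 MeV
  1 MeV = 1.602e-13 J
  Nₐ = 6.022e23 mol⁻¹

Mass of separated nucleons = 8(1.0078250) + 9(1.0086649) = 8.0626000 + 9.0779841 = 17.1405841 u
Mass defect Δm = 17.1405841 − 16.999132 = 0.1414521 u
E_B = 0.1414521 × 931.494 = 131.762 MeV
Per nucleus in joules: 131.762 MeV × 1.602e-13 J/MeV = 2.1108e-11 J
Per mole: 2.1108e-11 J × 6.022e23 mol⁻¹ = 1.2711e+13 J/mol

1.27e+10 kJ/mol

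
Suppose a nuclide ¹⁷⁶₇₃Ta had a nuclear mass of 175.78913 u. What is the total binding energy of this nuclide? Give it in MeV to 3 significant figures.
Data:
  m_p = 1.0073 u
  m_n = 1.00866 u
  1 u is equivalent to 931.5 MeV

With 73 protons and 103 neutrons (A = 176):
Mass of separated nucleons = 73(1.0073) + 103(1.00866) = 73.5329 + 103.89198 = 177.42488 u
The mass defect is 177.42488 − 175.78913 = 1.63575 u.
Binding energy = Δm·c² = 1.63575 × 931.5 MeV/u = 1523.70 MeV

1520 MeV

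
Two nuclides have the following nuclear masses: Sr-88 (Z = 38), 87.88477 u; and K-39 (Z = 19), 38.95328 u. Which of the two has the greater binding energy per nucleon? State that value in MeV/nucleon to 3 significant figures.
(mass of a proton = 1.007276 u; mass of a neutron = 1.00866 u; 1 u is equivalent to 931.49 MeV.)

Sr-88; 8.73 MeV/nucleon

Sr-88: Σm = 38(1.007276) + 50(1.00866) = 88.709488 u; Δm = 0.824718 u; E_B = 768.22 MeV; E_B/A = 8.730 MeV
K-39: Σm = 19(1.007276) + 20(1.00866) = 39.311444 u; Δm = 0.358164 u; E_B = 333.626 MeV; E_B/A = 8.5545 MeV
Sr-88 has the higher binding energy per nucleon, so it is the more tightly bound nucleus.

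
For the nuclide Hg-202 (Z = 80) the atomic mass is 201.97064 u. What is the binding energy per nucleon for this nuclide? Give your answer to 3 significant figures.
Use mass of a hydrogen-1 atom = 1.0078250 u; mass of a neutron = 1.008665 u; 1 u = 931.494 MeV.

7.90 MeV/nucleon

With 80 protons and 122 neutrons (A = 202):
Σm = 80·m(¹H) + 122·m_n = 80.6260000 + 123.057130 = 203.6831300 u
Mass defect Δm = 203.6831300 − 201.97064 = 1.7124900 u
Binding energy = Δm·c² = 1.7124900 × 931.494 MeV/u = 1595.17 MeV
Per nucleon: 1595.17 / 202 = 7.897 MeV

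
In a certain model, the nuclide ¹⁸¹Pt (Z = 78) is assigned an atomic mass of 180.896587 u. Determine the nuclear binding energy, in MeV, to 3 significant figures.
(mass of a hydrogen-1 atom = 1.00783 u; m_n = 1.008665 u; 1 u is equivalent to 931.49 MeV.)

1500 MeV

Σm = 78·m(¹H) + 103·m_n = 78.61074 + 103.892495 = 182.503235 u
Mass defect Δm = 182.503235 − 180.896587 = 1.606648 u
Binding energy = Δm·c² = 1.606648 × 931.49 MeV/u = 1496.58 MeV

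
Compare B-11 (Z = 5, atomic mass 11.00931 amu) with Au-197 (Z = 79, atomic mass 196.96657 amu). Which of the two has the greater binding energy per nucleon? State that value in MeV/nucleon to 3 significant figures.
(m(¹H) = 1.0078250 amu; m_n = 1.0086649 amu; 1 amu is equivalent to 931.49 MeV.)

B-11: Σm = 5(1.0078250) + 6(1.0086649) = 11.0911144 amu; Δm = 0.0818044 amu; E_B = 76.200 MeV; E_B/A = 6.927 MeV
Au-197: Σm = 79(1.0078250) + 118(1.0086649) = 198.6406332 amu; Δm = 1.6740632 amu; E_B = 1559.4 MeV; E_B/A = 7.916 MeV
Au-197 has the higher binding energy per nucleon, so it is the more tightly bound nucleus.

Au-197; 7.92 MeV/nucleon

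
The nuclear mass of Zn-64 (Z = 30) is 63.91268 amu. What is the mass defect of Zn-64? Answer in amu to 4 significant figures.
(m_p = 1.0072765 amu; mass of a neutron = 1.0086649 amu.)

With 30 protons and 34 neutrons (A = 64):
Σm = 30·m_p + 34·m_n = 30.2182950 + 34.2946066 = 64.5129016 amu
The mass defect is 64.5129016 − 63.91268 = 0.6002216 amu.

0.6002 amu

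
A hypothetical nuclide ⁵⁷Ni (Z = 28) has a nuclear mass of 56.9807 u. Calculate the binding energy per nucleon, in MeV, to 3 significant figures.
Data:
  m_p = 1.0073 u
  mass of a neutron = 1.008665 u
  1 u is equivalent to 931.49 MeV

7.76 MeV/nucleon

Z = 28, so N = A − Z = 57 − 28 = 29.
Total constituent mass: 28 × 1.0073 + 29 × 1.008665 = 57.455685 u
Mass defect Δm = 57.455685 − 56.9807 = 0.474985 u
E_B = 0.474985 × 931.49 = 442.444 MeV
BE/A = 442.444 MeV / 57 = 7.762 MeV/nucleon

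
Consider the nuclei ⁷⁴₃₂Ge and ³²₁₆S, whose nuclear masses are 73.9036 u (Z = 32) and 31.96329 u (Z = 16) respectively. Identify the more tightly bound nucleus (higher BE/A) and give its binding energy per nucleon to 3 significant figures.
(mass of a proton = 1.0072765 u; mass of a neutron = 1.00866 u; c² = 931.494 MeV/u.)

⁷⁴₃₂Ge; 8.72 MeV/nucleon

⁷⁴₃₂Ge: Σm = 32(1.0072765) + 42(1.00866) = 74.5965680 u; Δm = 0.6929680 u; E_B = 645.50 MeV; E_B/A = 8.723 MeV
³²₁₆S: Σm = 16(1.0072765) + 16(1.00866) = 32.2549840 u; Δm = 0.2916940 u; E_B = 271.71 MeV; E_B/A = 8.491 MeV
⁷⁴₃₂Ge has the higher binding energy per nucleon, so it is the more tightly bound nucleus.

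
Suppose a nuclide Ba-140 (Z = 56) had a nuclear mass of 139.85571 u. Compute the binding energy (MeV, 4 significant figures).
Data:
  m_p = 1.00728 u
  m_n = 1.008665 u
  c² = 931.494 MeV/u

1192 MeV

The nucleus contains 56 protons and 140 − 56 = 84 neutrons.
Σm = 56·m_p + 84·m_n = 56.40768 + 84.727860 = 141.135540 u
Δm = 141.135540 − 139.85571 = 1.279830 u
E_B = 1.279830 × 931.494 = 1192.15 MeV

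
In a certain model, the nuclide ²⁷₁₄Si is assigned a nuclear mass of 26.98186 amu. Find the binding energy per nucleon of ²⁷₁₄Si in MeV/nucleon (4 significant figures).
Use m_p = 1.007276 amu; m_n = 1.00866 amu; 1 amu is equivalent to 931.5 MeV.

Z = 14, so N = A − Z = 27 − 14 = 13.
Total constituent mass: 14 × 1.007276 + 13 × 1.00866 = 27.214444 amu
Δm = 27.214444 − 26.98186 = 0.232584 amu
Binding energy = Δm·c² = 0.232584 × 931.5 MeV/amu = 216.652 MeV
BE/A = 216.652 MeV / 27 = 8.024 MeV/nucleon

8.024 MeV/nucleon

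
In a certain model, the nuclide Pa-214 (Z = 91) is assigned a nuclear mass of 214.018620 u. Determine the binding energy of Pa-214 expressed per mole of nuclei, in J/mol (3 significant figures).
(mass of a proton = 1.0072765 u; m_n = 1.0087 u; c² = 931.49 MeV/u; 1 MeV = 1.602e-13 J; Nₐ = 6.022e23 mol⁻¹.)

1.54e+14 J/mol

With 91 protons and 123 neutrons (A = 214):
Total constituent mass: 91 × 1.0072765 + 123 × 1.0087 = 215.7322615 u
The mass defect is 215.7322615 − 214.018620 = 1.7136415 u.
Binding energy = Δm·c² = 1.7136415 × 931.49 MeV/u = 1596.24 MeV
Per nucleus in joules: 1596.24 MeV × 1.602e-13 J/MeV = 2.5572e-10 J
Per mole: 2.5572e-10 J × 6.022e23 mol⁻¹ = 1.5399e+14 J/mol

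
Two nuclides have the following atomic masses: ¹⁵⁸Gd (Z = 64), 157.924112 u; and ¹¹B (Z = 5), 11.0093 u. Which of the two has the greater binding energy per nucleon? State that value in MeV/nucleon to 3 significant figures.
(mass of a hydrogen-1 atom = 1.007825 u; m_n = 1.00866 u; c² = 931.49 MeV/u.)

¹⁵⁸Gd: Σm = 64(1.007825) + 94(1.00866) = 159.314840 u; Δm = 1.390728 u; E_B = 1295.4 MeV; E_B/A = 8.199 MeV
¹¹B: Σm = 5(1.007825) + 6(1.00866) = 11.091085 u; Δm = 0.081785 u; E_B = 76.182 MeV; E_B/A = 6.926 MeV
¹⁵⁸Gd has the higher binding energy per nucleon, so it is the more tightly bound nucleus.

¹⁵⁸Gd; 8.20 MeV/nucleon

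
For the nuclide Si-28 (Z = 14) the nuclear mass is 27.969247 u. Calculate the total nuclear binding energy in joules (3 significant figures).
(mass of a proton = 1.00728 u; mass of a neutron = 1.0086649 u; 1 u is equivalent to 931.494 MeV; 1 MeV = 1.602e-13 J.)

The nucleus contains 14 protons and 28 − 14 = 14 neutrons.
Σm = 14·m_p + 14·m_n = 14.10192 + 14.1213086 = 28.2232286 u
Δm = 28.2232286 − 27.969247 = 0.2539816 u
E_B = 0.2539816 × 931.494 = 236.582 MeV
In joules: 236.582 MeV × 1.602e-13 J/MeV = 3.7900e-11 J

3.79e-11 J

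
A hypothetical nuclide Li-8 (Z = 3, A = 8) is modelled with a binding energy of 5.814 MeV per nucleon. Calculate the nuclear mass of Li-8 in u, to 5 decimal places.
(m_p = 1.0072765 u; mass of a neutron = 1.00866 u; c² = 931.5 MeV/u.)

Total binding energy = 8 × 5.814 = 46.512 MeV
Mass defect = 46.512 MeV / (931.5 MeV/u) = 0.0499324 u
Constituent mass = 3(1.0072765) + 5(1.00866) = 8.0651295 u
Nuclear mass = 8.0651295 − 0.0499324 = 8.0151971 u ≈ 8.01520 u (to 5 decimal places)

8.01520 u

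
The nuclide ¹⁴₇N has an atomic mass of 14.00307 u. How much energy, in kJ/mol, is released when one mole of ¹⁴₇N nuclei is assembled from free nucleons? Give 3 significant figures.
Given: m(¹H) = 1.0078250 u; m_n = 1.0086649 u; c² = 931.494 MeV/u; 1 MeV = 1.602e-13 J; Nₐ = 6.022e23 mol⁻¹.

With 7 protons and 7 neutrons (A = 14):
Σm = 7·m(¹H) + 7·m_n = 7.0547750 + 7.0606543 = 14.1154293 u
Δm = 14.1154293 − 14.00307 = 0.1123593 u
Binding energy = Δm·c² = 0.1123593 × 931.494 MeV/u = 104.662 MeV
Per nucleus in joules: 104.662 MeV × 1.602e-13 J/MeV = 1.6767e-11 J
Per mole: 1.6767e-11 J × 6.022e23 mol⁻¹ = 1.0097e+13 J/mol

1.01e+10 kJ/mol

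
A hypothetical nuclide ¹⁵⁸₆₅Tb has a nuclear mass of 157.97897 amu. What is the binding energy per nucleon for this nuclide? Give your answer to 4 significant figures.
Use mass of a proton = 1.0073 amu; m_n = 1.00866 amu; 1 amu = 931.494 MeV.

7.670 MeV/nucleon

Σm = 65·m_p + 93·m_n = 65.4745 + 93.80538 = 159.27988 amu
Δm = 159.27988 − 157.97897 = 1.30091 amu
Converting to energy: 1.30091 amu × 931.494 MeV/amu = 1211.79 MeV
Dividing by A = 158 gives 7.670 MeV per nucleon.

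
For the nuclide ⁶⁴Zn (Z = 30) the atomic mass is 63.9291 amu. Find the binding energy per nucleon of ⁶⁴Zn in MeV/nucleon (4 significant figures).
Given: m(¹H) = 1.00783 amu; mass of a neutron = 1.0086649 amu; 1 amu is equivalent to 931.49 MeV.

With 30 protons and 34 neutrons (A = 64):
Σm = 30·m(¹H) + 34·m_n = 30.23490 + 34.2946066 = 64.5295066 amu
The mass defect is 64.5295066 − 63.9291 = 0.6004066 amu.
Converting to energy: 0.6004066 amu × 931.49 MeV/amu = 559.273 MeV
Per nucleon: 559.273 / 64 = 8.739 MeV

8.739 MeV/nucleon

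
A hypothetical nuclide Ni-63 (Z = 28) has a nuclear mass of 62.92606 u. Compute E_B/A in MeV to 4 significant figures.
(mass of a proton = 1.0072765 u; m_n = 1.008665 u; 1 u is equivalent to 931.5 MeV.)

The nucleus contains 28 protons and 63 − 28 = 35 neutrons.
Total constituent mass: 28 × 1.0072765 + 35 × 1.008665 = 63.5070170 u
The mass defect is 63.5070170 − 62.92606 = 0.5809570 u.
Converting to energy: 0.5809570 u × 931.5 MeV/u = 541.161 MeV
BE/A = 541.161 MeV / 63 = 8.590 MeV/nucleon

8.590 MeV/nucleon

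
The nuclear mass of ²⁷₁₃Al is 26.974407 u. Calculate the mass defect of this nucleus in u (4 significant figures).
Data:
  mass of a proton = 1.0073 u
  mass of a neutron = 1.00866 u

0.2417 u

Mass of separated nucleons = 13(1.0073) + 14(1.00866) = 13.0949 + 14.12124 = 27.21614 u
The mass defect is 27.21614 − 26.974407 = 0.241733 u.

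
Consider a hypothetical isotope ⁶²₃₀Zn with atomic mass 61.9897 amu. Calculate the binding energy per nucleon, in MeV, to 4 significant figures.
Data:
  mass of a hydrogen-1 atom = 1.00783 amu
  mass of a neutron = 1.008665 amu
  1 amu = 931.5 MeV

Total constituent mass: 30 × 1.00783 + 32 × 1.008665 = 62.512180 amu
Mass defect Δm = 62.512180 − 61.9897 = 0.522480 amu
Converting to energy: 0.522480 amu × 931.5 MeV/amu = 486.690 MeV
BE/A = 486.690 MeV / 62 = 7.850 MeV/nucleon

7.850 MeV/nucleon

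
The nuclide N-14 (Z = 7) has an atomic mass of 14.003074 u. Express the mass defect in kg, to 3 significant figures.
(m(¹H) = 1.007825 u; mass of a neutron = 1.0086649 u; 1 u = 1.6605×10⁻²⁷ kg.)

The nucleus contains 7 protons and 14 − 7 = 7 neutrons.
Mass of separated nucleons = 7(1.007825) + 7(1.0086649) = 7.054775 + 7.0606543 = 14.1154293 u
The mass defect is 14.1154293 − 14.003074 = 0.1123553 u.
In SI units: 0.1123553 u × 1.6605×10⁻²⁷ kg/u = 1.8657e-28 kg

1.87e-28 kg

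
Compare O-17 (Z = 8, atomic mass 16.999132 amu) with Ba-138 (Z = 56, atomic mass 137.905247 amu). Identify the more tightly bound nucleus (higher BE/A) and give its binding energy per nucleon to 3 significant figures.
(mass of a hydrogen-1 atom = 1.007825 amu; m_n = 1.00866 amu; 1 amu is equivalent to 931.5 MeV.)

O-17: Σm = 8(1.007825) + 9(1.00866) = 17.140540 amu; Δm = 0.141408 amu; E_B = 131.72 MeV; E_B/A = 7.748 MeV
Ba-138: Σm = 56(1.007825) + 82(1.00866) = 139.148320 amu; Δm = 1.243073 amu; E_B = 1157.9 MeV; E_B/A = 8.391 MeV
Ba-138 has the higher binding energy per nucleon, so it is the more tightly bound nucleus.

Ba-138; 8.39 MeV/nucleon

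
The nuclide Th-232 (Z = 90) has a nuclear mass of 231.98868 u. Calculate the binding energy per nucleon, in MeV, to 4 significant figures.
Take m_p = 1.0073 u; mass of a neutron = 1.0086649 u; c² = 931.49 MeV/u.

7.624 MeV/nucleon

Total constituent mass: 90 × 1.0073 + 142 × 1.0086649 = 233.8874158 u
Δm = 233.8874158 − 231.98868 = 1.8987358 u
Binding energy = Δm·c² = 1.8987358 × 931.49 MeV/u = 1768.653 MeV
Dividing by A = 232 gives 7.624 MeV per nucleon.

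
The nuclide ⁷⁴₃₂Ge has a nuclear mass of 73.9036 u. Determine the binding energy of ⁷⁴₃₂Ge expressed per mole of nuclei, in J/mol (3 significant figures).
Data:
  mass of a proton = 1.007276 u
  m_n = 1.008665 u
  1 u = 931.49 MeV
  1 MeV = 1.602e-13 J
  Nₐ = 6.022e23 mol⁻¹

With 32 protons and 42 neutrons (A = 74):
Mass of separated nucleons = 32(1.007276) + 42(1.008665) = 32.232832 + 42.363930 = 74.596762 u
Δm = 74.596762 − 73.9036 = 0.693162 u
Binding energy = Δm·c² = 0.693162 × 931.49 MeV/u = 645.673 MeV
Per nucleus in joules: 645.673 MeV × 1.602e-13 J/MeV = 1.0344e-10 J
Per mole: 1.0344e-10 J × 6.022e23 mol⁻¹ = 6.2292e+13 J/mol

6.23e+13 J/mol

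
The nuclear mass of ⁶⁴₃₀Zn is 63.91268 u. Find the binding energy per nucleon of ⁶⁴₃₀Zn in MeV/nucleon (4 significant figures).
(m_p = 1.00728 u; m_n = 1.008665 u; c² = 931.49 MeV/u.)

Mass of separated nucleons = 30(1.00728) + 34(1.008665) = 30.21840 + 34.294610 = 64.513010 u
Δm = 64.513010 − 63.91268 = 0.600330 u
Binding energy = Δm·c² = 0.600330 × 931.49 MeV/u = 559.201 MeV
Dividing by A = 64 gives 8.738 MeV per nucleon.

8.738 MeV/nucleon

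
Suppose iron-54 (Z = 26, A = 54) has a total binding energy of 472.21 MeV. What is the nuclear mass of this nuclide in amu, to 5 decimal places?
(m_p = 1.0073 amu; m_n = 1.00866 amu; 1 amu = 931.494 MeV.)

53.92534 amu

Mass defect = 472.21 MeV / (931.494 MeV/amu) = 0.5069383 amu
Constituent mass = 26(1.0073) + 28(1.00866) = 54.43228 amu
Nuclear mass = 54.43228 − 0.5069383 = 53.9253417 amu ≈ 53.92534 amu (to 5 decimal places)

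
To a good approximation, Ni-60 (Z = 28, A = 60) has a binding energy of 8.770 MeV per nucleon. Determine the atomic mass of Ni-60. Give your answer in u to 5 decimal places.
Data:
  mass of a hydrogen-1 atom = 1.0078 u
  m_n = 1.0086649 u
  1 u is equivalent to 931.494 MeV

Total binding energy = 60 × 8.770 = 526.200 MeV
Mass defect = 526.200 MeV / (931.494 MeV/u) = 0.5648990 u
Constituent mass = 28(1.0078) + 32(1.0086649) = 60.4956768 u
Atomic mass = 60.4956768 − 0.5648990 = 59.9307778 u ≈ 59.93078 u (to 5 decimal places)

59.93078 u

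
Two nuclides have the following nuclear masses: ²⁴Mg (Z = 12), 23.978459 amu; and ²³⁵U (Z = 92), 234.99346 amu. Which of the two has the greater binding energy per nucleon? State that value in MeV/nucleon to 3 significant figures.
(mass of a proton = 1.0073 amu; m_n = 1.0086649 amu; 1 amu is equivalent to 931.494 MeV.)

²⁴Mg: Σm = 12(1.0073) + 12(1.0086649) = 24.1915788 amu; Δm = 0.2131198 amu; E_B = 198.52 MeV; E_B/A = 8.272 MeV
²³⁵U: Σm = 92(1.0073) + 143(1.0086649) = 236.9106807 amu; Δm = 1.9172207 amu; E_B = 1785.88 MeV; E_B/A = 7.599 MeV
²⁴Mg has the higher binding energy per nucleon, so it is the more tightly bound nucleus.

²⁴Mg; 8.27 MeV/nucleon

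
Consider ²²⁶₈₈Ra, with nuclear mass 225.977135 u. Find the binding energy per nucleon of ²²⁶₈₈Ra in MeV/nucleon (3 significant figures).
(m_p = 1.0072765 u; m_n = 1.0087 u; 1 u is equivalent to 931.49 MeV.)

With 88 protons and 138 neutrons (A = 226):
Total constituent mass: 88 × 1.0072765 + 138 × 1.0087 = 227.8409320 u
Δm = 227.8409320 − 225.977135 = 1.8637970 u
Binding energy = Δm·c² = 1.8637970 × 931.49 MeV/u = 1736.11 MeV
Per nucleon: 1736.11 / 226 = 7.682 MeV

7.68 MeV/nucleon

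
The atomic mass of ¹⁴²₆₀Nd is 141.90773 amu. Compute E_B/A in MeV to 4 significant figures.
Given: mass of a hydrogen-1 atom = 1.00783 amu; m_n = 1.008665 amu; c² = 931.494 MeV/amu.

Σm = 60·m(¹H) + 82·m_n = 60.46980 + 82.710530 = 143.180330 amu
Mass defect Δm = 143.180330 − 141.90773 = 1.272600 amu
Converting to energy: 1.272600 amu × 931.494 MeV/amu = 1185.42 MeV
BE/A = 1185.42 MeV / 142 = 8.348 MeV/nucleon

8.348 MeV/nucleon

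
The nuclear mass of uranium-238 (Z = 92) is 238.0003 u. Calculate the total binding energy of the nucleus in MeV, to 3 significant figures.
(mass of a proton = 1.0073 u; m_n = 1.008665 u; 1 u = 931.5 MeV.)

1800 MeV

The nucleus contains 92 protons and 238 − 92 = 146 neutrons.
Mass of separated nucleons = 92(1.0073) + 146(1.008665) = 92.6716 + 147.265090 = 239.936690 u
Δm = 239.936690 − 238.0003 = 1.936390 u
E_B = 1.936390 × 931.5 = 1803.75 MeV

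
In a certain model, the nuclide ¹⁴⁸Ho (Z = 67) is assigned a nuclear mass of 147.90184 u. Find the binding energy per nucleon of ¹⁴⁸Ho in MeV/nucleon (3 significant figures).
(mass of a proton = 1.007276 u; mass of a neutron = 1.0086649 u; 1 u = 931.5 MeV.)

8.10 MeV/nucleon

Total constituent mass: 67 × 1.007276 + 81 × 1.0086649 = 149.1893489 u
Mass defect Δm = 149.1893489 − 147.90184 = 1.2875089 u
Binding energy = Δm·c² = 1.2875089 × 931.5 MeV/u = 1199.31 MeV
Per nucleon: 1199.31 / 148 = 8.103 MeV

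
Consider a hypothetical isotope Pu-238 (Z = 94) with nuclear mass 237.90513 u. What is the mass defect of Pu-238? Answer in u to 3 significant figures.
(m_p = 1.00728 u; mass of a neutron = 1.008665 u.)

With 94 protons and 144 neutrons (A = 238):
Total constituent mass: 94 × 1.00728 + 144 × 1.008665 = 239.932080 u
Mass defect Δm = 239.932080 − 237.90513 = 2.026950 u

2.03 u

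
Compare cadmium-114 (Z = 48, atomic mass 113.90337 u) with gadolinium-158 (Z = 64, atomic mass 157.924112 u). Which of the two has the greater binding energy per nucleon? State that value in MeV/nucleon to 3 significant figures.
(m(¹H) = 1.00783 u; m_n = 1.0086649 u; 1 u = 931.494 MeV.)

cadmium-114; 8.53 MeV/nucleon

cadmium-114: Σm = 48(1.00783) + 66(1.0086649) = 114.9477234 u; Δm = 1.0443534 u; E_B = 972.81 MeV; E_B/A = 8.533 MeV
gadolinium-158: Σm = 64(1.00783) + 94(1.0086649) = 159.3156206 u; Δm = 1.3915086 u; E_B = 1296.2 MeV; E_B/A = 8.204 MeV
cadmium-114 has the higher binding energy per nucleon, so it is the more tightly bound nucleus.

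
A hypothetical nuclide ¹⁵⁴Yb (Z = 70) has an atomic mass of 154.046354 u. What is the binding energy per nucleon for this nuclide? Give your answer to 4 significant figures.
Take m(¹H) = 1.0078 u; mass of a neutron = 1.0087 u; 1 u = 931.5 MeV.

Total constituent mass: 70 × 1.0078 + 84 × 1.0087 = 155.2768 u
Δm = 155.2768 − 154.046354 = 1.230446 u
Binding energy = Δm·c² = 1.230446 × 931.5 MeV/u = 1146.16 MeV
BE/A = 1146.16 MeV / 154 = 7.443 MeV/nucleon

7.443 MeV/nucleon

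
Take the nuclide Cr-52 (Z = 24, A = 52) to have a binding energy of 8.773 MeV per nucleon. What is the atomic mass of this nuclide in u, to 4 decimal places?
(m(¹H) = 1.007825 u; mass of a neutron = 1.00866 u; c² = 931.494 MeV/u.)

Total binding energy = 52 × 8.773 = 456.196 MeV
Mass defect = 456.196 MeV / (931.494 MeV/u) = 0.489747 u
Constituent mass = 24(1.007825) + 28(1.00866) = 52.430280 u
Atomic mass = 52.430280 − 0.489747 = 51.940533 u ≈ 51.9405 u (to 4 decimal places)

51.9405 u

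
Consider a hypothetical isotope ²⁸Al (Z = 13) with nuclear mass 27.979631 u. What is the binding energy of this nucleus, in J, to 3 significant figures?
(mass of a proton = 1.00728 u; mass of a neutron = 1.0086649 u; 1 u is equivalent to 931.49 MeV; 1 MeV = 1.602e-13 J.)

3.66e-11 J

Mass of separated nucleons = 13(1.00728) + 15(1.0086649) = 13.09464 + 15.1299735 = 28.2246135 u
The mass defect is 28.2246135 − 27.979631 = 0.2449825 u.
Binding energy = Δm·c² = 0.2449825 × 931.49 MeV/u = 228.199 MeV
In joules: 228.199 MeV × 1.602e-13 J/MeV = 3.6557e-11 J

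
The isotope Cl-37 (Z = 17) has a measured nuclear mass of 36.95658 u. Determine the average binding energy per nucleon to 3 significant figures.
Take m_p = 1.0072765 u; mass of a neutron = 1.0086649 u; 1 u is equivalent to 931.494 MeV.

8.57 MeV/nucleon

Mass of separated nucleons = 17(1.0072765) + 20(1.0086649) = 17.1237005 + 20.1732980 = 37.2969985 u
Mass defect Δm = 37.2969985 − 36.95658 = 0.3404185 u
Binding energy = Δm·c² = 0.3404185 × 931.494 MeV/u = 317.098 MeV
BE/A = 317.098 MeV / 37 = 8.570 MeV/nucleon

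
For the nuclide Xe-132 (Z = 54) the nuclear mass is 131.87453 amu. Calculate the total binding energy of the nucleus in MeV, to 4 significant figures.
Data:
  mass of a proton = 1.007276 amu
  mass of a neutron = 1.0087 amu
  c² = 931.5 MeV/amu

Z = 54, so N = A − Z = 132 − 54 = 78.
Mass of separated nucleons = 54(1.007276) + 78(1.0087) = 54.392904 + 78.6786 = 133.071504 amu
Mass defect Δm = 133.071504 − 131.87453 = 1.196974 amu
E_B = 1.196974 × 931.5 = 1114.98 MeV

1115 MeV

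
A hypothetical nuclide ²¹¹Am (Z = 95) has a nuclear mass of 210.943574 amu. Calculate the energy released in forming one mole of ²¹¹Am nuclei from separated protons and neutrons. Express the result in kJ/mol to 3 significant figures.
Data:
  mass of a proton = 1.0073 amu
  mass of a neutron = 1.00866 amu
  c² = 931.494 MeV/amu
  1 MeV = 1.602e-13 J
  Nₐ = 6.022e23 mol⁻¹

1.58e+11 kJ/mol

Mass of separated nucleons = 95(1.0073) + 116(1.00866) = 95.6935 + 117.00456 = 212.69806 amu
Mass defect Δm = 212.69806 − 210.943574 = 1.754486 amu
E_B = 1.754486 × 931.494 = 1634.29 MeV
Per nucleus in joules: 1634.29 MeV × 1.602e-13 J/MeV = 2.6181e-10 J
Per mole: 2.6181e-10 J × 6.022e23 mol⁻¹ = 1.5766e+14 J/mol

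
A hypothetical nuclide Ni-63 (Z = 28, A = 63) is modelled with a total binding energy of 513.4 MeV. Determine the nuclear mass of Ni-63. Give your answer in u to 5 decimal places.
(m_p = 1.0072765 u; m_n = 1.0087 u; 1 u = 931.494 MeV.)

Mass defect = 513.4 MeV / (931.494 MeV/u) = 0.5511576 u
Constituent mass = 28(1.0072765) + 35(1.0087) = 63.5082420 u
Nuclear mass = 63.5082420 − 0.5511576 = 62.9570844 u ≈ 62.95708 u (to 5 decimal places)

62.95708 u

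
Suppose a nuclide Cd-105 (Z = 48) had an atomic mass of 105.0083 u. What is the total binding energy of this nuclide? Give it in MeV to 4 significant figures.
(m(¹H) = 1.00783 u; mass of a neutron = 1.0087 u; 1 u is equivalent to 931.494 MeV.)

Mass of separated nucleons = 48(1.00783) + 57(1.0087) = 48.37584 + 57.4959 = 105.87174 u
Mass defect Δm = 105.87174 − 105.0083 = 0.86344 u
E_B = 0.86344 × 931.494 = 804.289 MeV

804.3 MeV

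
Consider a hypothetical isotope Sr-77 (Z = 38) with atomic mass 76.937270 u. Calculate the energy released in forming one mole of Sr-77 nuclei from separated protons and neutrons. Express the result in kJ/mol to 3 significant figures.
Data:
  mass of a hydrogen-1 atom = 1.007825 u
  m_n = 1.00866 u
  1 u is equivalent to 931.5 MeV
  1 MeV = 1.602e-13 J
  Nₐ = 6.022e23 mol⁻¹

6.27e+10 kJ/mol

The nucleus contains 38 protons and 77 − 38 = 39 neutrons.
Σm = 38·m(¹H) + 39·m_n = 38.297350 + 39.33774 = 77.635090 u
Mass defect Δm = 77.635090 − 76.937270 = 0.697820 u
Converting to energy: 0.697820 u × 931.5 MeV/u = 650.019 MeV
Per nucleus in joules: 650.019 MeV × 1.602e-13 J/MeV = 1.0413e-10 J
Per mole: 1.0413e-10 J × 6.022e23 mol⁻¹ = 6.2707e+13 J/mol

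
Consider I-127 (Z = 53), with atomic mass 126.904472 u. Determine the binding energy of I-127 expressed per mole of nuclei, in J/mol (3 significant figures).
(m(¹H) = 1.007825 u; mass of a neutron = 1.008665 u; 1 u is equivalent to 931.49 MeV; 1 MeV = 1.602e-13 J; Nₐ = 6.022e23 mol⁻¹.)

1.03e+14 J/mol

The nucleus contains 53 protons and 127 − 53 = 74 neutrons.
Total constituent mass: 53 × 1.007825 + 74 × 1.008665 = 128.055935 u
Mass defect Δm = 128.055935 − 126.904472 = 1.151463 u
E_B = 1.151463 × 931.49 = 1072.58 MeV
Per nucleus in joules: 1072.58 MeV × 1.602e-13 J/MeV = 1.7183e-10 J
Per mole: 1.7183e-10 J × 6.022e23 mol⁻¹ = 1.0348e+14 J/mol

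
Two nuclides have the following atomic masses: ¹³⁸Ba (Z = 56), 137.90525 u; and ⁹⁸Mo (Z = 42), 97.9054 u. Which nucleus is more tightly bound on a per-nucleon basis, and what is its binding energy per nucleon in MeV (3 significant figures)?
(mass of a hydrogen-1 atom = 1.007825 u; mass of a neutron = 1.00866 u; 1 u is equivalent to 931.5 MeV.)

¹³⁸Ba: Σm = 56(1.007825) + 82(1.00866) = 139.148320 u; Δm = 1.243070 u; E_B = 1157.9 MeV; E_B/A = 8.391 MeV
⁹⁸Mo: Σm = 42(1.007825) + 56(1.00866) = 98.813610 u; Δm = 0.908210 u; E_B = 846.00 MeV; E_B/A = 8.633 MeV
⁹⁸Mo has the higher binding energy per nucleon, so it is the more tightly bound nucleus.

⁹⁸Mo; 8.63 MeV/nucleon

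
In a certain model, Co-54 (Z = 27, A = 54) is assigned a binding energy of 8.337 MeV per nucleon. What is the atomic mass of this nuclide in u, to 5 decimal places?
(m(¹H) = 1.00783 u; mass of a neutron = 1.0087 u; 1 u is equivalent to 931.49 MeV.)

Total binding energy = 54 × 8.337 = 450.198 MeV
Mass defect = 450.198 MeV / (931.49 MeV/u) = 0.4833095 u
Constituent mass = 27(1.00783) + 27(1.0087) = 54.44631 u
Atomic mass = 54.44631 − 0.4833095 = 53.9630005 u ≈ 53.96300 u (to 5 decimal places)

53.96300 u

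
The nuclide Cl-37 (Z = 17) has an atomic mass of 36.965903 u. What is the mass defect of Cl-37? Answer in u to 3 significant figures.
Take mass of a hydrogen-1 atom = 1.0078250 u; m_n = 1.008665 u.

0.340 u

Total constituent mass: 17 × 1.0078250 + 20 × 1.008665 = 37.3063250 u
The mass defect is 37.3063250 − 36.965903 = 0.3404220 u.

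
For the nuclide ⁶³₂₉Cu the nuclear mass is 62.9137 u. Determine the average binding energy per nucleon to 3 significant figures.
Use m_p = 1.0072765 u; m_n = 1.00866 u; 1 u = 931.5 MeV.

8.75 MeV/nucleon

The nucleus contains 29 protons and 63 − 29 = 34 neutrons.
Total constituent mass: 29 × 1.0072765 + 34 × 1.00866 = 63.5054585 u
The mass defect is 63.5054585 − 62.9137 = 0.5917585 u.
Converting to energy: 0.5917585 u × 931.5 MeV/u = 551.223 MeV
Dividing by A = 63 gives 8.750 MeV per nucleon.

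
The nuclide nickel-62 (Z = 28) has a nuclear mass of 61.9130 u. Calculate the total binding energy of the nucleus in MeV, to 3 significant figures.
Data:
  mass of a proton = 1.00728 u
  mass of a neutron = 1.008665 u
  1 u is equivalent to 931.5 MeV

The nucleus contains 28 protons and 62 − 28 = 34 neutrons.
Total constituent mass: 28 × 1.00728 + 34 × 1.008665 = 62.498450 u
The mass defect is 62.498450 − 61.9130 = 0.585450 u.
Binding energy = Δm·c² = 0.585450 × 931.5 MeV/u = 545.347 MeV

545 MeV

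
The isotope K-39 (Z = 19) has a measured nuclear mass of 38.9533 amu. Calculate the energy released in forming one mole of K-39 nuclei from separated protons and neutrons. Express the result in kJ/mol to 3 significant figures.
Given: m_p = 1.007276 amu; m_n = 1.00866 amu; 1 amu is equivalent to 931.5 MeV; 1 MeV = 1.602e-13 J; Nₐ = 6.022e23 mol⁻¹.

3.22e+10 kJ/mol

Σm = 19·m_p + 20·m_n = 19.138244 + 20.17320 = 39.311444 amu
Mass defect Δm = 39.311444 − 38.9533 = 0.358144 amu
E_B = 0.358144 × 931.5 = 333.611 MeV
Per nucleus in joules: 333.611 MeV × 1.602e-13 J/MeV = 5.3444e-11 J
Per mole: 5.3444e-11 J × 6.022e23 mol⁻¹ = 3.2184e+13 J/mol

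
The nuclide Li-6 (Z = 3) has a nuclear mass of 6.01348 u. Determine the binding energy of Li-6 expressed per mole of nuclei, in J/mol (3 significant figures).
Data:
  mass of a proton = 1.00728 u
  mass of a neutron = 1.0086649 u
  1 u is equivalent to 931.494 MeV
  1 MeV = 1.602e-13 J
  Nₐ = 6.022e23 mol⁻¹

Mass of separated nucleons = 3(1.00728) + 3(1.0086649) = 3.02184 + 3.0259947 = 6.0478347 u
Δm = 6.0478347 − 6.01348 = 0.0343547 u
Binding energy = Δm·c² = 0.0343547 × 931.494 MeV/u = 32.0012 MeV
Per nucleus in joules: 32.0012 MeV × 1.602e-13 J/MeV = 5.1266e-12 J
Per mole: 5.1266e-12 J × 6.022e23 mol⁻¹ = 3.0872e+12 J/mol

3.09e+12 J/mol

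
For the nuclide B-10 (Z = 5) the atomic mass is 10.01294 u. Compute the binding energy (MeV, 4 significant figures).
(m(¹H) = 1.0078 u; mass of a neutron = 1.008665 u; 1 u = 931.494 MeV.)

The nucleus contains 5 protons and 10 − 5 = 5 neutrons.
Σm = 5·m(¹H) + 5·m_n = 5.0390 + 5.043325 = 10.082325 u
Mass defect Δm = 10.082325 − 10.01294 = 0.069385 u
E_B = 0.069385 × 931.494 = 64.6317 MeV

64.63 MeV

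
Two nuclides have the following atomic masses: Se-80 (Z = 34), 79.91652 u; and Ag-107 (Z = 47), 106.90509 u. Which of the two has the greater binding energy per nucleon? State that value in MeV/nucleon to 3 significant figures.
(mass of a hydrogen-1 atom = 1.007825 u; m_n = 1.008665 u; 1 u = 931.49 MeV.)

Se-80: Σm = 34(1.007825) + 46(1.008665) = 80.664640 u; Δm = 0.748120 u; E_B = 696.87 MeV; E_B/A = 8.711 MeV
Ag-107: Σm = 47(1.007825) + 60(1.008665) = 107.887675 u; Δm = 0.982585 u; E_B = 915.27 MeV; E_B/A = 8.554 MeV
Se-80 has the higher binding energy per nucleon, so it is the more tightly bound nucleus.

Se-80; 8.71 MeV/nucleon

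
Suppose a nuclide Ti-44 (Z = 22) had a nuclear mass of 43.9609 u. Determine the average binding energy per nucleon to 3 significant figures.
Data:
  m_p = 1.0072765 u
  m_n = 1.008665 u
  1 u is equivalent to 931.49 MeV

Total constituent mass: 22 × 1.0072765 + 22 × 1.008665 = 44.3507130 u
The mass defect is 44.3507130 − 43.9609 = 0.3898130 u.
Converting to energy: 0.3898130 u × 931.49 MeV/u = 363.107 MeV
Dividing by A = 44 gives 8.252 MeV per nucleon.

8.25 MeV/nucleon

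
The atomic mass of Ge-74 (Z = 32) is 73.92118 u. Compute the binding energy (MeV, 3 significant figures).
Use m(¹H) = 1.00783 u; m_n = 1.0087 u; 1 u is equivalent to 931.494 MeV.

647 MeV

With 32 protons and 42 neutrons (A = 74):
Σm = 32·m(¹H) + 42·m_n = 32.25056 + 42.3654 = 74.61596 u
Δm = 74.61596 − 73.92118 = 0.69478 u
E_B = 0.69478 × 931.494 = 647.183 MeV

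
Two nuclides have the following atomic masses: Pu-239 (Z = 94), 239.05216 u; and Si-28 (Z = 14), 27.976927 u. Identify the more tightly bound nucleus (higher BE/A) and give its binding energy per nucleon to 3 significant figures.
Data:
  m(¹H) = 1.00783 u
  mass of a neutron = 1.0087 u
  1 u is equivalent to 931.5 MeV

Pu-239: Σm = 94(1.00783) + 145(1.0087) = 240.99752 u; Δm = 1.94536 u; E_B = 1812.1 MeV; E_B/A = 7.582 MeV
Si-28: Σm = 14(1.00783) + 14(1.0087) = 28.23142 u; Δm = 0.254493 u; E_B = 237.06 MeV; E_B/A = 8.466 MeV
Si-28 has the higher binding energy per nucleon, so it is the more tightly bound nucleus.

Si-28; 8.47 MeV/nucleon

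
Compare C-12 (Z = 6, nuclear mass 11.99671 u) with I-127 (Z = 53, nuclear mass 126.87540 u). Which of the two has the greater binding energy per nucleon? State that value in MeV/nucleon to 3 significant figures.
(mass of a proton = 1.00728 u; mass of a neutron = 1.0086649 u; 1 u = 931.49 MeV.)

I-127; 8.45 MeV/nucleon

C-12: Σm = 6(1.00728) + 6(1.0086649) = 12.0956694 u; Δm = 0.0989594 u; E_B = 92.180 MeV; E_B/A = 7.682 MeV
I-127: Σm = 53(1.00728) + 74(1.0086649) = 128.0270426 u; Δm = 1.1516426 u; E_B = 1072.74 MeV; E_B/A = 8.447 MeV
I-127 has the higher binding energy per nucleon, so it is the more tightly bound nucleus.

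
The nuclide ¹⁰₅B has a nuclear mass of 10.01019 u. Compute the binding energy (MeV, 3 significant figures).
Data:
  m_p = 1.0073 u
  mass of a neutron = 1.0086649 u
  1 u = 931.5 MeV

64.9 MeV

Mass of separated nucleons = 5(1.0073) + 5(1.0086649) = 5.0365 + 5.0433245 = 10.0798245 u
The mass defect is 10.0798245 − 10.01019 = 0.0696345 u.
E_B = 0.0696345 × 931.5 = 64.8645 MeV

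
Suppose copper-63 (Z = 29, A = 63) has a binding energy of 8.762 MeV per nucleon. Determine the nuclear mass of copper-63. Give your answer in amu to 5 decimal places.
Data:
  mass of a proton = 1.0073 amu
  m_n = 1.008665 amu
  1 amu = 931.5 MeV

Total binding energy = 63 × 8.762 = 552.006 MeV
Mass defect = 552.006 MeV / (931.5 MeV/amu) = 0.5925990 amu
Constituent mass = 29(1.0073) + 34(1.008665) = 63.506310 amu
Nuclear mass = 63.506310 − 0.5925990 = 62.9137110 amu ≈ 62.91371 amu (to 5 decimal places)

62.91371 amu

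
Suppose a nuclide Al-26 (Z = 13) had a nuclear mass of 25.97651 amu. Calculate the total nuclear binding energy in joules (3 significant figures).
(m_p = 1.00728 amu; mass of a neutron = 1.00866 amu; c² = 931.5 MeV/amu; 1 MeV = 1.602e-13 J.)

Σm = 13·m_p + 13·m_n = 13.09464 + 13.11258 = 26.20722 amu
Mass defect Δm = 26.20722 − 25.97651 = 0.23071 amu
Binding energy = Δm·c² = 0.23071 × 931.5 MeV/amu = 214.906 MeV
In joules: 214.906 MeV × 1.602e-13 J/MeV = 3.4428e-11 J

3.44e-11 J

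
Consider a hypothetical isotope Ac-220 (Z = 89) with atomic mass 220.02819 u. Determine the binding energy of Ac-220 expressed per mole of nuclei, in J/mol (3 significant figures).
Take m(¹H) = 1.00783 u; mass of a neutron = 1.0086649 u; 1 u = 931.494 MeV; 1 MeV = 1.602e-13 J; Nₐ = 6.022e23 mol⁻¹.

1.62e+14 J/mol

Z = 89, so N = A − Z = 220 − 89 = 131.
Σm = 89·m(¹H) + 131·m_n = 89.69687 + 132.1351019 = 221.8319719 u
Δm = 221.8319719 − 220.02819 = 1.8037819 u
E_B = 1.8037819 × 931.494 = 1680.21 MeV
Per nucleus in joules: 1680.21 MeV × 1.602e-13 J/MeV = 2.6917e-10 J
Per mole: 2.6917e-10 J × 6.022e23 mol⁻¹ = 1.6209e+14 J/mol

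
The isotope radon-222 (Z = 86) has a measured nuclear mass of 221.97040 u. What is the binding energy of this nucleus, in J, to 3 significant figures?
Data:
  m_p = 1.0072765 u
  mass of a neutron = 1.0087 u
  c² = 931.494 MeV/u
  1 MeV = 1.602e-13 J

2.74e-10 J

Z = 86, so N = A − Z = 222 − 86 = 136.
Total constituent mass: 86 × 1.0072765 + 136 × 1.0087 = 223.8089790 u
Mass defect Δm = 223.8089790 − 221.97040 = 1.8385790 u
Converting to energy: 1.8385790 u × 931.494 MeV/u = 1712.63 MeV
In joules: 1712.63 MeV × 1.602e-13 J/MeV = 2.7436e-10 J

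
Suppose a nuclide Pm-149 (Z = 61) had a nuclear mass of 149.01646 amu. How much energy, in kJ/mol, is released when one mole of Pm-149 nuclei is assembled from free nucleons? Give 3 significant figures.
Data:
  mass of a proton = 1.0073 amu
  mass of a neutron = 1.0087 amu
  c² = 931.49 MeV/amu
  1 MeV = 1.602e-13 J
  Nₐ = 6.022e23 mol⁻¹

1.07e+11 kJ/mol

The nucleus contains 61 protons and 149 − 61 = 88 neutrons.
Total constituent mass: 61 × 1.0073 + 88 × 1.0087 = 150.2109 amu
The mass defect is 150.2109 − 149.01646 = 1.19444 amu.
E_B = 1.19444 × 931.49 = 1112.61 MeV
Per nucleus in joules: 1112.61 MeV × 1.602e-13 J/MeV = 1.7824e-10 J
Per mole: 1.7824e-10 J × 6.022e23 mol⁻¹ = 1.0734e+14 J/mol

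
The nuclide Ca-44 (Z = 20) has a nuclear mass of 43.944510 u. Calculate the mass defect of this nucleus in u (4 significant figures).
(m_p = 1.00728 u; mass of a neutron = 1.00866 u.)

Σm = 20·m_p + 24·m_n = 20.14560 + 24.20784 = 44.35344 u
Δm = 44.35344 − 43.944510 = 0.408930 u

0.4089 u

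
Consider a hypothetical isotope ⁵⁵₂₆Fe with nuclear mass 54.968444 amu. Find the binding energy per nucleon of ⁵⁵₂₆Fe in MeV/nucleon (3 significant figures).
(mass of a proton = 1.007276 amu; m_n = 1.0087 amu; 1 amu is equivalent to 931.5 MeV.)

8.01 MeV/nucleon

With 26 protons and 29 neutrons (A = 55):
Σm = 26·m_p + 29·m_n = 26.189176 + 29.2523 = 55.441476 amu
Δm = 55.441476 − 54.968444 = 0.473032 amu
Binding energy = Δm·c² = 0.473032 × 931.5 MeV/amu = 440.629 MeV
Dividing by A = 55 gives 8.011 MeV per nucleon.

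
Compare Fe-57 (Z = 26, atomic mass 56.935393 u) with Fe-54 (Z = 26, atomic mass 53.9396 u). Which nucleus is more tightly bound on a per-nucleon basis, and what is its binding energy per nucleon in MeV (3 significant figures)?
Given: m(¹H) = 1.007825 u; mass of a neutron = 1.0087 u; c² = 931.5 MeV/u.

Fe-57; 8.79 MeV/nucleon

Fe-57: Σm = 26(1.007825) + 31(1.0087) = 57.473150 u; Δm = 0.537757 u; E_B = 500.92 MeV; E_B/A = 8.788 MeV
Fe-54: Σm = 26(1.007825) + 28(1.0087) = 54.447050 u; Δm = 0.507450 u; E_B = 472.69 MeV; E_B/A = 8.754 MeV
Fe-57 has the higher binding energy per nucleon, so it is the more tightly bound nucleus.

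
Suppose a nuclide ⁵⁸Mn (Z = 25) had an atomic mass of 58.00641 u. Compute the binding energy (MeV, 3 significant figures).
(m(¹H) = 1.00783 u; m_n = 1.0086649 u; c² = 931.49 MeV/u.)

443 MeV

The nucleus contains 25 protons and 58 − 25 = 33 neutrons.
Total constituent mass: 25 × 1.00783 + 33 × 1.0086649 = 58.4816917 u
Δm = 58.4816917 − 58.00641 = 0.4752817 u
Binding energy = Δm·c² = 0.4752817 × 931.49 MeV/u = 442.720 MeV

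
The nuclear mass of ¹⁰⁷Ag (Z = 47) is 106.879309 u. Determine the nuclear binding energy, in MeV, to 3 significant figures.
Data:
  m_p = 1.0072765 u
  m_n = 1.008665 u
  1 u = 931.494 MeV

With 47 protons and 60 neutrons (A = 107):
Mass of separated nucleons = 47(1.0072765) + 60(1.008665) = 47.3419955 + 60.519900 = 107.8618955 u
Δm = 107.8618955 − 106.879309 = 0.9825865 u
Binding energy = Δm·c² = 0.9825865 × 931.494 MeV/u = 915.273 MeV

915 MeV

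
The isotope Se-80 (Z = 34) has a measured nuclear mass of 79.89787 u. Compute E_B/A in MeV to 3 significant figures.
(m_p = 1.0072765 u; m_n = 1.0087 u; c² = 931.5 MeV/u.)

8.73 MeV/nucleon

With 34 protons and 46 neutrons (A = 80):
Total constituent mass: 34 × 1.0072765 + 46 × 1.0087 = 80.6476010 u
The mass defect is 80.6476010 − 79.89787 = 0.7497310 u.
E_B = 0.7497310 × 931.5 = 698.374 MeV
Per nucleon: 698.374 / 80 = 8.730 MeV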